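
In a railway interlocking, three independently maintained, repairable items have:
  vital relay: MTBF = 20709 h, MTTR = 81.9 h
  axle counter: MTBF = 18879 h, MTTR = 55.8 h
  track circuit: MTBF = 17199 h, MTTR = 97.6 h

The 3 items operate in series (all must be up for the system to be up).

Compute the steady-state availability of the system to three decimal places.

A(vital relay) = MTBF/(MTBF+MTTR) = 20709/(20709+81.9) = 0.996061
A(axle counter) = MTBF/(MTBF+MTTR) = 18879/(18879+55.8) = 0.997053
A(track circuit) = MTBF/(MTBF+MTTR) = 17199/(17199+97.6) = 0.994357
Series availability: 0.996061 × 0.997053 × 0.994357 = 0.988

0.988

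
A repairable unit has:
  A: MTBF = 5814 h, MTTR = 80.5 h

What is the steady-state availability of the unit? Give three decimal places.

A(A) = MTBF/(MTBF+MTTR) = 5814/(5814+80.5) = 0.986

0.986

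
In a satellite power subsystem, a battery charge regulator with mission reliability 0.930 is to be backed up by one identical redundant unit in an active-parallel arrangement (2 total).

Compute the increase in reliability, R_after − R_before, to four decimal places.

R_before = 0.930
R_after = 1 − (1 − 0.930)^2 = 0.9951
ΔR = 0.9951 − 0.930 = 0.0651

0.0651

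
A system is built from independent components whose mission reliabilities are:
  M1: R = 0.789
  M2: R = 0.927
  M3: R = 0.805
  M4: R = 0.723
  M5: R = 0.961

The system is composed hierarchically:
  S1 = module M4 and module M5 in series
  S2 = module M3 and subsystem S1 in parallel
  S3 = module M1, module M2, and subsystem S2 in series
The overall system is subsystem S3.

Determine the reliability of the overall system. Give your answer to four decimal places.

Series (M4 and M5): 0.723000 × 0.961000 = 0.694803
Parallel (M3 and [0.694803]): 1 − (1 − 0.805000)(1 − 0.694803) = 0.940487
Series (M1, M2, and [0.940487]): 0.789000 × 0.927000 × 0.940487 = 0.6879

0.6879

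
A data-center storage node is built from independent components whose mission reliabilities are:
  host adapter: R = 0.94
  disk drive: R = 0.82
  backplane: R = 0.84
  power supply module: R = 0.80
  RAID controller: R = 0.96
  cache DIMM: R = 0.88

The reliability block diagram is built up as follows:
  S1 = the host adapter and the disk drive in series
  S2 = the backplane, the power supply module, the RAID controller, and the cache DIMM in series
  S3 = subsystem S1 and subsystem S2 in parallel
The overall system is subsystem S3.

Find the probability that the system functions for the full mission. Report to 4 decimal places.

0.9009

Series (host adapter and disk drive): 0.940000 × 0.820000 = 0.770800
Series (backplane, power supply module, RAID controller, and cache DIMM): 0.840000 × 0.800000 × 0.960000 × 0.880000 = 0.567706
Parallel ([0.770800] and [0.567706]): 1 − (1 − 0.770800)(1 − 0.567706) = 0.9009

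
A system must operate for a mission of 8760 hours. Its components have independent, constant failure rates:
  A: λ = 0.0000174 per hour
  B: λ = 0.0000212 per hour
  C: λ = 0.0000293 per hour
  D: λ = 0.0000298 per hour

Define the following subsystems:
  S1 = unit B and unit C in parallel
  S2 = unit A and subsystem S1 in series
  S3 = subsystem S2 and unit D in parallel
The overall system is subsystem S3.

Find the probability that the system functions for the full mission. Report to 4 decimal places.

R(A) = exp(−0.0000174 × 8760) = 0.858624
R(B) = exp(−0.0000212 × 8760) = 0.830513
R(C) = exp(−0.0000293 × 8760) = 0.773625
R(D) = exp(−0.0000298 × 8760) = 0.770244
Parallel (B and C): 1 − (1 − 0.830513)(1 − 0.773625) = 0.961632
Series (A and [0.961632]): 0.858624 × 0.961632 = 0.825680
Parallel ([0.825680] and D): 1 − (1 − 0.825680)(1 − 0.770244) = 0.9599

0.9599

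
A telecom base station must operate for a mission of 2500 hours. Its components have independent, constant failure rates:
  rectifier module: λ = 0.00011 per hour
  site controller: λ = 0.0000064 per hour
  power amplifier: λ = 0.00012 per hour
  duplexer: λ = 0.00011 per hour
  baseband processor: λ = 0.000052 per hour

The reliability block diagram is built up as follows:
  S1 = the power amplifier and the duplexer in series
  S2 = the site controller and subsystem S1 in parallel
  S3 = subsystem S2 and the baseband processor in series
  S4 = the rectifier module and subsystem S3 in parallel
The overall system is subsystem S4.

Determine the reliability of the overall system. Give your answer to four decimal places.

R(rectifier module) = exp(−0.00011 × 2500) = 0.759572
R(site controller) = exp(−0.0000064 × 2500) = 0.984127
R(power amplifier) = exp(−0.00012 × 2500) = 0.740818
R(duplexer) = exp(−0.00011 × 2500) = 0.759572
R(baseband processor) = exp(−0.000052 × 2500) = 0.878095
Series (power amplifier and duplexer): 0.740818 × 0.759572 = 0.562705
Parallel (site controller and [0.562705]): 1 − (1 − 0.984127)(1 − 0.562705) = 0.993059
Series ([0.993059] and baseband processor): 0.993059 × 0.878095 = 0.872000
Parallel (rectifier module and [0.872000]): 1 − (1 − 0.759572)(1 − 0.872000) = 0.9692

0.9692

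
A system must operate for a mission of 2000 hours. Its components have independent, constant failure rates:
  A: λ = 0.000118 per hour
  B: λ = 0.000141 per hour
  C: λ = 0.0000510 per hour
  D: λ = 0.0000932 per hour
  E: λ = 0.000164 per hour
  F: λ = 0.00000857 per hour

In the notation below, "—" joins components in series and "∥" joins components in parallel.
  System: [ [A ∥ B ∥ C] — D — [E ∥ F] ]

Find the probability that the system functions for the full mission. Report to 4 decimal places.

R(A) = exp(−0.000118 × 2000) = 0.789781
R(B) = exp(−0.000141 × 2000) = 0.754274
R(C) = exp(−0.0000510 × 2000) = 0.903030
R(D) = exp(−0.0000932 × 2000) = 0.829942
R(E) = exp(−0.000164 × 2000) = 0.720363
R(F) = exp(−0.00000857 × 2000) = 0.983006
Parallel (A, B, and C): 1 − (1 − 0.789781)(1 − 0.754274)(1 − 0.903030) = 0.994991
Parallel (E and F): 1 − (1 − 0.720363)(1 − 0.983006) = 0.995248
Series ([0.994991], D, and [0.995248]): 0.994991 × 0.829942 × 0.995248 = 0.8219

0.8219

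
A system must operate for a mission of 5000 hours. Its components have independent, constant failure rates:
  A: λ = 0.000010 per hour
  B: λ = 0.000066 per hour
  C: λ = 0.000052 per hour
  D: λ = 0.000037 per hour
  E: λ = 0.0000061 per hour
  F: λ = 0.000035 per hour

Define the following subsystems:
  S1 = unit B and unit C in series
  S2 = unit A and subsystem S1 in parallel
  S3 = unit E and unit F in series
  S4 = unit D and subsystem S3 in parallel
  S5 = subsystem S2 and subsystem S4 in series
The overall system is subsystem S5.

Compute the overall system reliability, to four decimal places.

0.9476

R(A) = exp(−0.000010 × 5000) = 0.951229
R(B) = exp(−0.000066 × 5000) = 0.718924
R(C) = exp(−0.000052 × 5000) = 0.771052
R(D) = exp(−0.000037 × 5000) = 0.831104
R(E) = exp(−0.0000061 × 5000) = 0.969960
R(F) = exp(−0.000035 × 5000) = 0.839457
Series (B and C): 0.718924 × 0.771052 = 0.554328
Parallel (A and [0.554328]): 1 − (1 − 0.951229)(1 − 0.554328) = 0.978264
Series (E and F): 0.969960 × 0.839457 = 0.814240
Parallel (D and [0.814240]): 1 − (1 − 0.831104)(1 − 0.814240) = 0.968626
Series ([0.978264] and [0.968626]): 0.978264 × 0.968626 = 0.9476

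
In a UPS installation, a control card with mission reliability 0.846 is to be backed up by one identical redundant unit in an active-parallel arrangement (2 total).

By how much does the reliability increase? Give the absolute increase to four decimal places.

R_before = 0.846
R_after = 1 − (1 − 0.846)^2 = 0.9763
ΔR = 0.9763 − 0.846 = 0.1303

0.1303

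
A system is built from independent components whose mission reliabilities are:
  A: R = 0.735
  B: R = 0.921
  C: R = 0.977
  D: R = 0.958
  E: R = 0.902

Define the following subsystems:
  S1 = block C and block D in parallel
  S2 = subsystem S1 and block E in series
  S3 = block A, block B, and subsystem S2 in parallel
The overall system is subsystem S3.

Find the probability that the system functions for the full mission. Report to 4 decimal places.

Parallel (C and D): 1 − (1 − 0.977000)(1 − 0.958000) = 0.999034
Series ([0.999034] and E): 0.999034 × 0.902000 = 0.901129
Parallel (A, B, and [0.901129]): 1 − (1 − 0.735000)(1 − 0.921000)(1 − 0.901129) = 0.9979

0.9979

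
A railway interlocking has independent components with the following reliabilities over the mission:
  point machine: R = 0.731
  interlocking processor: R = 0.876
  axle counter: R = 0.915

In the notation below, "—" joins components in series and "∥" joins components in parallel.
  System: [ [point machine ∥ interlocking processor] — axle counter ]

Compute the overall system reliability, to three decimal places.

0.884

Parallel (point machine and interlocking processor): 1 − (1 − 0.73100)(1 − 0.87600) = 0.96664
Series ([0.96664] and axle counter): 0.96664 × 0.91500 = 0.884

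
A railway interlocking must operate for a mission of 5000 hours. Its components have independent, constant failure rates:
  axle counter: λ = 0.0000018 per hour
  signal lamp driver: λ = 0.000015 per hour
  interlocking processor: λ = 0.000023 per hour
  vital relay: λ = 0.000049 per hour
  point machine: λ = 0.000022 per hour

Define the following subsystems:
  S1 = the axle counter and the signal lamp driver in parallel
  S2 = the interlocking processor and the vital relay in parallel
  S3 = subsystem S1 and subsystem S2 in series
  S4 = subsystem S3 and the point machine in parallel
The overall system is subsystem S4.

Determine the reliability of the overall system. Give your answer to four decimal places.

0.9975

R(axle counter) = exp(−0.0000018 × 5000) = 0.991040
R(signal lamp driver) = exp(−0.000015 × 5000) = 0.927743
R(interlocking processor) = exp(−0.000023 × 5000) = 0.891366
R(vital relay) = exp(−0.000049 × 5000) = 0.782705
R(point machine) = exp(−0.000022 × 5000) = 0.895834
Parallel (axle counter and signal lamp driver): 1 − (1 − 0.991040)(1 − 0.927743) = 0.999353
Parallel (interlocking processor and vital relay): 1 − (1 − 0.891366)(1 − 0.782705) = 0.976394
Series ([0.999353] and [0.976394]): 0.999353 × 0.976394 = 0.975762
Parallel ([0.975762] and point machine): 1 − (1 − 0.975762)(1 − 0.895834) = 0.9975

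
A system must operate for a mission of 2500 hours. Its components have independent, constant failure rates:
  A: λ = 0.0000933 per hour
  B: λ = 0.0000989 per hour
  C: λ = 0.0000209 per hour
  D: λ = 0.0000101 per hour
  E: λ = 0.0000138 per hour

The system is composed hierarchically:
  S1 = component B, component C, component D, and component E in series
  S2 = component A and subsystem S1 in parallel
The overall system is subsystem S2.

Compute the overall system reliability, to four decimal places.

0.9372

R(A) = exp(−0.0000933 × 2500) = 0.791956
R(B) = exp(−0.0000989 × 2500) = 0.780945
R(C) = exp(−0.0000209 × 2500) = 0.949092
R(D) = exp(−0.0000101 × 2500) = 0.975066
R(E) = exp(−0.0000138 × 2500) = 0.966088
Series (B, C, D, and E): 0.780945 × 0.949092 × 0.975066 × 0.966088 = 0.698199
Parallel (A and [0.698199]): 1 − (1 − 0.791956)(1 − 0.698199) = 0.9372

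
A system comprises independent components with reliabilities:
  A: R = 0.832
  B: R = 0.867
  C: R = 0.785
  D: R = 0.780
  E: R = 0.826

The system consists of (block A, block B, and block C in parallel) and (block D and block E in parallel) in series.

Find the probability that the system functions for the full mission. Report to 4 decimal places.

Parallel (A, B, and C): 1 − (1 − 0.832000)(1 − 0.867000)(1 − 0.785000) = 0.995196
Parallel (D and E): 1 − (1 − 0.780000)(1 − 0.826000) = 0.961720
Series ([0.995196] and [0.961720]): 0.995196 × 0.961720 = 0.9571

0.9571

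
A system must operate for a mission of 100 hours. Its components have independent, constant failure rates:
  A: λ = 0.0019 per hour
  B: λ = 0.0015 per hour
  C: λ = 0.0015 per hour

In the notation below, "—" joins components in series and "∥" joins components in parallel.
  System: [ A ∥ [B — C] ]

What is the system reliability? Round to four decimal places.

R(A) = exp(−0.0019 × 100) = 0.826959
R(B) = exp(−0.0015 × 100) = 0.860708
R(C) = exp(−0.0015 × 100) = 0.860708
Series (B and C): 0.860708 × 0.860708 = 0.740818
Parallel (A and [0.740818]): 1 − (1 − 0.826959)(1 − 0.740818) = 0.9552

0.9552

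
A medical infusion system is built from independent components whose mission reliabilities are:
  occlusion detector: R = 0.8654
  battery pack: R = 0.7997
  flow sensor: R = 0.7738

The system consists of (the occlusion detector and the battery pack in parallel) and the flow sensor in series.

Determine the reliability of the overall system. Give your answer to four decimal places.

0.7529

Parallel (occlusion detector and battery pack): 1 − (1 − 0.865400)(1 − 0.799700) = 0.973040
Series ([0.973040] and flow sensor): 0.973040 × 0.773800 = 0.7529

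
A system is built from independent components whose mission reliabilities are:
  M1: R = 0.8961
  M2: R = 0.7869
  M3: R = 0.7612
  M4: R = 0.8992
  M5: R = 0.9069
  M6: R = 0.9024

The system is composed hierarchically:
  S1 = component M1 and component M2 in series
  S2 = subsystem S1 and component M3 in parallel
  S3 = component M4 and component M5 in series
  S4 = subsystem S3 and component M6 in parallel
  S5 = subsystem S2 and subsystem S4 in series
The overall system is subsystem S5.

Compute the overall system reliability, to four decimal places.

0.9128

Series (M1 and M2): 0.896100 × 0.786900 = 0.705141
Parallel ([0.705141] and M3): 1 − (1 − 0.705141)(1 − 0.761200) = 0.929588
Series (M4 and M5): 0.899200 × 0.906900 = 0.815484
Parallel ([0.815484] and M6): 1 − (1 − 0.815484)(1 − 0.902400) = 0.981991
Series ([0.929588] and [0.981991]): 0.929588 × 0.981991 = 0.9128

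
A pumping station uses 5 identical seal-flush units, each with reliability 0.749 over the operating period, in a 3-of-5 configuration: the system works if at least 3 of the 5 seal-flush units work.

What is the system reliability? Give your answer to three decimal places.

0.895

R = Σ_{i=3}^{5} C(5,i) p^i (1−p)^{5−i} with p = 0.749
C(5,3)·0.749^3·0.251^2 = 0.26472
C(5,4)·0.749^4·0.251^1 = 0.39498
C(5,5)·0.749^5·0.251^0 = 0.23573
Sum = 0.895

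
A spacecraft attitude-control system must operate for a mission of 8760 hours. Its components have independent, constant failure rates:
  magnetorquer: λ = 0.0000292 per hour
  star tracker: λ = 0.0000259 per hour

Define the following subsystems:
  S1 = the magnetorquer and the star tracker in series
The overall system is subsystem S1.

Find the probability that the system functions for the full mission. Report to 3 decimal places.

R(magnetorquer) = exp(−0.0000292 × 8760) = 0.77430
R(star tracker) = exp(−0.0000259 × 8760) = 0.79701
Series (magnetorquer and star tracker): 0.77430 × 0.79701 = 0.617

0.617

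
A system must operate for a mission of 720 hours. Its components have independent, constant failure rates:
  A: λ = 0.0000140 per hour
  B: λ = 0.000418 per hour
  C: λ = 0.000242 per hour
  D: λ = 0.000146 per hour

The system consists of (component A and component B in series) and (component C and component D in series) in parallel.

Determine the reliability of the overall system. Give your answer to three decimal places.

0.935

R(A) = exp(−0.0000140 × 720) = 0.98997
R(B) = exp(−0.000418 × 720) = 0.74011
R(C) = exp(−0.000242 × 720) = 0.84010
R(D) = exp(−0.000146 × 720) = 0.90022
Series (A and B): 0.98997 × 0.74011 = 0.73269
Series (C and D): 0.84010 × 0.90022 = 0.75627
Parallel ([0.73269] and [0.75627]): 1 − (1 − 0.73269)(1 − 0.75627) = 0.935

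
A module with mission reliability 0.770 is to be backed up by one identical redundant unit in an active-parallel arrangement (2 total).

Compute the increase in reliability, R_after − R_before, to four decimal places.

0.1771

R_before = 0.770
R_after = 1 − (1 − 0.770)^2 = 0.9471
ΔR = 0.9471 − 0.770 = 0.1771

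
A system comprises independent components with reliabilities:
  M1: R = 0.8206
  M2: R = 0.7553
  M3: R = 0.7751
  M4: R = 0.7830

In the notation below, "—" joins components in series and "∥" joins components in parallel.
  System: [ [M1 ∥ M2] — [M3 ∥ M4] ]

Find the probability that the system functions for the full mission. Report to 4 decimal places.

0.9094

Parallel (M1 and M2): 1 − (1 − 0.820600)(1 − 0.755300) = 0.956101
Parallel (M3 and M4): 1 − (1 − 0.775100)(1 − 0.783000) = 0.951197
Series ([0.956101] and [0.951197]): 0.956101 × 0.951197 = 0.9094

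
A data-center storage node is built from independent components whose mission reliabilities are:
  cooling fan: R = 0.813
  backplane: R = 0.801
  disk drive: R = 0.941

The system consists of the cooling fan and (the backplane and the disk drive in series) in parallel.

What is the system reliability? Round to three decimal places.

0.954

Series (backplane and disk drive): 0.80100 × 0.94100 = 0.75374
Parallel (cooling fan and [0.75374]): 1 − (1 − 0.81300)(1 − 0.75374) = 0.954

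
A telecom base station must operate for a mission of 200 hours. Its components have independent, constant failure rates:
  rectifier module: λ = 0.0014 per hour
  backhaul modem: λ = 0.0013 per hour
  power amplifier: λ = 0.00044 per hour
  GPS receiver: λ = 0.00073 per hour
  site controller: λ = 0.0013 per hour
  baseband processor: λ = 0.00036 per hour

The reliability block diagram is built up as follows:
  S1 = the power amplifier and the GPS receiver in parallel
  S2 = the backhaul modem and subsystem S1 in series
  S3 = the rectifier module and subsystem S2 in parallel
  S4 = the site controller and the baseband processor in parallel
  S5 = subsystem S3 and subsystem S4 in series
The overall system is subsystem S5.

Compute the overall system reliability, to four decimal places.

0.9270

R(rectifier module) = exp(−0.0014 × 200) = 0.755784
R(backhaul modem) = exp(−0.0013 × 200) = 0.771052
R(power amplifier) = exp(−0.00044 × 200) = 0.915761
R(GPS receiver) = exp(−0.00073 × 200) = 0.864158
R(site controller) = exp(−0.0013 × 200) = 0.771052
R(baseband processor) = exp(−0.00036 × 200) = 0.930531
Parallel (power amplifier and GPS receiver): 1 − (1 − 0.915761)(1 − 0.864158) = 0.988557
Series (backhaul modem and [0.988557]): 0.771052 × 0.988557 = 0.762229
Parallel (rectifier module and [0.762229]): 1 − (1 − 0.755784)(1 − 0.762229) = 0.941933
Parallel (site controller and baseband processor): 1 − (1 − 0.771052)(1 − 0.930531) = 0.984095
Series ([0.941933] and [0.984095]): 0.941933 × 0.984095 = 0.9270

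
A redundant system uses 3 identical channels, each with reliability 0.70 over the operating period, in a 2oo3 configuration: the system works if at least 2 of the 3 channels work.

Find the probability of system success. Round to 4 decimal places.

R = Σ_{i=2}^{3} C(3,i) p^i (1−p)^{3−i} with p = 0.70
C(3,2)·0.70^2·0.30^1 = 0.441000
C(3,3)·0.70^3·0.30^0 = 0.343000
Sum = 0.7840

0.7840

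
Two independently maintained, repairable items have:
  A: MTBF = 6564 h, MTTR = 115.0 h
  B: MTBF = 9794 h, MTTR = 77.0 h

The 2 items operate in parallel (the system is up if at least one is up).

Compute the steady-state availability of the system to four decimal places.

0.9999

A(A) = MTBF/(MTBF+MTTR) = 6564/(6564+115.0) = 0.982782
A(B) = MTBF/(MTBF+MTTR) = 9794/(9794+77.0) = 0.992199
Parallel availability: 1 − (1 − 0.982782)(1 − 0.992199) = 0.9999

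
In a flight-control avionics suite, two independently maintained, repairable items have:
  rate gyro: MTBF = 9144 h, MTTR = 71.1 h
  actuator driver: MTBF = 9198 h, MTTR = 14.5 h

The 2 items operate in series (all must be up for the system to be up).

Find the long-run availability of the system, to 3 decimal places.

A(rate gyro) = MTBF/(MTBF+MTTR) = 9144/(9144+71.1) = 0.992284
A(actuator driver) = MTBF/(MTBF+MTTR) = 9198/(9198+14.5) = 0.998426
Series availability: 0.992284 × 0.998426 = 0.991

0.991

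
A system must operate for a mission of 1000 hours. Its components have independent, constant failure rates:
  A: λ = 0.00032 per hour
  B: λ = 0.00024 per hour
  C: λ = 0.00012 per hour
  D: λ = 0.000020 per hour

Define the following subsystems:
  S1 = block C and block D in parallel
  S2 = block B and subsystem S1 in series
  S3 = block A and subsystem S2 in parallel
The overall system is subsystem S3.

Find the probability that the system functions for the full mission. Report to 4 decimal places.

R(A) = exp(−0.00032 × 1000) = 0.726149
R(B) = exp(−0.00024 × 1000) = 0.786628
R(C) = exp(−0.00012 × 1000) = 0.886920
R(D) = exp(−0.000020 × 1000) = 0.980199
Parallel (C and D): 1 − (1 − 0.886920)(1 − 0.980199) = 0.997761
Series (B and [0.997761]): 0.786628 × 0.997761 = 0.784867
Parallel (A and [0.784867]): 1 − (1 − 0.726149)(1 − 0.784867) = 0.9411

0.9411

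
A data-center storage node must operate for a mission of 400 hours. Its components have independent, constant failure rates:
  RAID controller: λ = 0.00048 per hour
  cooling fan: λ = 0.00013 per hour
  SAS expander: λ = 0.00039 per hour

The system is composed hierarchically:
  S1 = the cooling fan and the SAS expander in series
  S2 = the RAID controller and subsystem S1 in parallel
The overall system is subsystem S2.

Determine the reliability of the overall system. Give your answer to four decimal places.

R(RAID controller) = exp(−0.00048 × 400) = 0.825307
R(cooling fan) = exp(−0.00013 × 400) = 0.949329
R(SAS expander) = exp(−0.00039 × 400) = 0.855559
Series (cooling fan and SAS expander): 0.949329 × 0.855559 = 0.812207
Parallel (RAID controller and [0.812207]): 1 − (1 − 0.825307)(1 − 0.812207) = 0.9672

0.9672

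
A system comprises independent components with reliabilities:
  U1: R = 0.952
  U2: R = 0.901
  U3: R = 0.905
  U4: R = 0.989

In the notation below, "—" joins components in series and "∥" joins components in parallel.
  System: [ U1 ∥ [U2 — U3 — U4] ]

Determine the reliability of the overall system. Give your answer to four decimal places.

Series (U2, U3, and U4): 0.901000 × 0.905000 × 0.989000 = 0.806436
Parallel (U1 and [0.806436]): 1 − (1 − 0.952000)(1 − 0.806436) = 0.9907

0.9907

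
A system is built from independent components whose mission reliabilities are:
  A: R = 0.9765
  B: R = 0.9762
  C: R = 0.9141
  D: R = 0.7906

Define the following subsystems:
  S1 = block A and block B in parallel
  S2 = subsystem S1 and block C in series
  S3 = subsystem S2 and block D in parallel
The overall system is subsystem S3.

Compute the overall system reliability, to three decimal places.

Parallel (A and B): 1 − (1 − 0.97650)(1 − 0.97620) = 0.99944
Series ([0.99944] and C): 0.99944 × 0.91410 = 0.91359
Parallel ([0.91359] and D): 1 − (1 − 0.91359)(1 − 0.79060) = 0.982

0.982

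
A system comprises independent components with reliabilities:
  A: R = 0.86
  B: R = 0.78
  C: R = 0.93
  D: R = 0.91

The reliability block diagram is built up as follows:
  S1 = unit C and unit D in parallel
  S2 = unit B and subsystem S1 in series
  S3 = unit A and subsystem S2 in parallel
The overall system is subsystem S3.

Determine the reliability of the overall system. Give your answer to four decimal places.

Parallel (C and D): 1 − (1 − 0.930000)(1 − 0.910000) = 0.993700
Series (B and [0.993700]): 0.780000 × 0.993700 = 0.775086
Parallel (A and [0.775086]): 1 − (1 − 0.860000)(1 − 0.775086) = 0.9685

0.9685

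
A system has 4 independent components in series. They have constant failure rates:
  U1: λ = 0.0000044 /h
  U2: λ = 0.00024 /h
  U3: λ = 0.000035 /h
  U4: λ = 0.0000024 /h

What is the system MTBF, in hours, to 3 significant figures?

3550

Series of exponential components: λ_sys = Σ λ_i
λ_sys = 0.0000044 + 0.00024 + 0.000035 + 0.0000024 = 2.8180e-04 /h
MTBF = 1 / λ_sys = 3550 h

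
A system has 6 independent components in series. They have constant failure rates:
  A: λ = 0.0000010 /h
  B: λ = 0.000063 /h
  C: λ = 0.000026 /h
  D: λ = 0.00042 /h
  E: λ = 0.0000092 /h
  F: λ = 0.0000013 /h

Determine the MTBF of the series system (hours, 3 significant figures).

Series of exponential components: λ_sys = Σ λ_i
λ_sys = 0.0000010 + 0.000063 + 0.000026 + 0.00042 + 0.0000092 + 0.0000013 = 5.2050e-04 /h
MTBF = 1 / λ_sys = 1920 h

1920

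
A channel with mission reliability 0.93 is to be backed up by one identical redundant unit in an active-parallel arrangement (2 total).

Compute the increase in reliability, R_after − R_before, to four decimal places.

0.0651

R_before = 0.93
R_after = 1 − (1 − 0.93)^2 = 0.9951
ΔR = 0.9951 − 0.93 = 0.0651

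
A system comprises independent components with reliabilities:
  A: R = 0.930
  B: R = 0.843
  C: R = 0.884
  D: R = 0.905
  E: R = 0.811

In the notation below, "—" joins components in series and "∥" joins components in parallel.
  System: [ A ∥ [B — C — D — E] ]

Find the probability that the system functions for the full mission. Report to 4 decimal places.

Series (B, C, D, and E): 0.843000 × 0.884000 × 0.905000 × 0.811000 = 0.546952
Parallel (A and [0.546952]): 1 − (1 − 0.930000)(1 − 0.546952) = 0.9683

0.9683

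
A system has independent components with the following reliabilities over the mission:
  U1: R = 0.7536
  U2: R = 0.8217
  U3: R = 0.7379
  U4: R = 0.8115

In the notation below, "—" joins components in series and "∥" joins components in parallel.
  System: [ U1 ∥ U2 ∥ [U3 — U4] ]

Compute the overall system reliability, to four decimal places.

0.9824

Series (U3 and U4): 0.737900 × 0.811500 = 0.598806
Parallel (U1, U2, and [0.598806]): 1 − (1 − 0.753600)(1 − 0.821700)(1 − 0.598806) = 0.9824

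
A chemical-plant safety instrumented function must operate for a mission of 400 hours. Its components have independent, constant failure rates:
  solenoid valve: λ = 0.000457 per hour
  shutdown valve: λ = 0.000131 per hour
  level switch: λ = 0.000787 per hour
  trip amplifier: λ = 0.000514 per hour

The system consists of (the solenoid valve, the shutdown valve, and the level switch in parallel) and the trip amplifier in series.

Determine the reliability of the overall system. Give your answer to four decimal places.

R(solenoid valve) = exp(−0.000457 × 400) = 0.832935
R(shutdown valve) = exp(−0.000131 × 400) = 0.948949
R(level switch) = exp(−0.000787 × 400) = 0.729935
R(trip amplifier) = exp(−0.000514 × 400) = 0.814159
Parallel (solenoid valve, shutdown valve, and level switch): 1 − (1 − 0.832935)(1 − 0.948949)(1 − 0.729935) = 0.997697
Series ([0.997697] and trip amplifier): 0.997697 × 0.814159 = 0.8123

0.8123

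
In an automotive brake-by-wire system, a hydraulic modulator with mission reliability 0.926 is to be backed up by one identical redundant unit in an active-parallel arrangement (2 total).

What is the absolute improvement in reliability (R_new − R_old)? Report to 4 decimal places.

R_before = 0.926
R_after = 1 − (1 − 0.926)^2 = 0.9945
ΔR = 0.9945 − 0.926 = 0.0685

0.0685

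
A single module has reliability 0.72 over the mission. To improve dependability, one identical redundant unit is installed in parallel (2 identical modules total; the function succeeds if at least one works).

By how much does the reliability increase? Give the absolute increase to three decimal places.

0.202

R_before = 0.72
R_after = 1 − (1 − 0.72)^2 = 0.922
ΔR = 0.922 − 0.72 = 0.202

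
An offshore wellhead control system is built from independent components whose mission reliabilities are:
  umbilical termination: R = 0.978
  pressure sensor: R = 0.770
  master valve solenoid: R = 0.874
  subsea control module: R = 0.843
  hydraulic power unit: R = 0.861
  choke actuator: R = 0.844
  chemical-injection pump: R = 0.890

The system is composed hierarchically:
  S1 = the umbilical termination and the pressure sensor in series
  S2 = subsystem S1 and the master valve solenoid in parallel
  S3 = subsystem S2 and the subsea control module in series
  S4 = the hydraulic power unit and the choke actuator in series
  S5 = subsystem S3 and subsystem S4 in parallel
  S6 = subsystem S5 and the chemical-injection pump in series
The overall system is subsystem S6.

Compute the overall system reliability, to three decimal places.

Series (umbilical termination and pressure sensor): 0.97800 × 0.77000 = 0.75306
Parallel ([0.75306] and master valve solenoid): 1 − (1 − 0.75306)(1 − 0.87400) = 0.96889
Series ([0.96889] and subsea control module): 0.96889 × 0.84300 = 0.81677
Series (hydraulic power unit and choke actuator): 0.86100 × 0.84400 = 0.72668
Parallel ([0.81677] and [0.72668]): 1 − (1 − 0.81677)(1 − 0.72668) = 0.94992
Series ([0.94992] and chemical-injection pump): 0.94992 × 0.89000 = 0.845

0.845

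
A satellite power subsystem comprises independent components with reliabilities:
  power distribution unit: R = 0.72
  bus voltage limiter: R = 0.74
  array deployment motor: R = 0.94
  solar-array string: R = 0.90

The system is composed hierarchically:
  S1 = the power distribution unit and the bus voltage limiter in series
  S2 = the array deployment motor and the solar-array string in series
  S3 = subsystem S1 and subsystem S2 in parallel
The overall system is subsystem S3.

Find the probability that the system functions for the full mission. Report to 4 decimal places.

0.9281

Series (power distribution unit and bus voltage limiter): 0.720000 × 0.740000 = 0.532800
Series (array deployment motor and solar-array string): 0.940000 × 0.900000 = 0.846000
Parallel ([0.532800] and [0.846000]): 1 − (1 − 0.532800)(1 − 0.846000) = 0.9281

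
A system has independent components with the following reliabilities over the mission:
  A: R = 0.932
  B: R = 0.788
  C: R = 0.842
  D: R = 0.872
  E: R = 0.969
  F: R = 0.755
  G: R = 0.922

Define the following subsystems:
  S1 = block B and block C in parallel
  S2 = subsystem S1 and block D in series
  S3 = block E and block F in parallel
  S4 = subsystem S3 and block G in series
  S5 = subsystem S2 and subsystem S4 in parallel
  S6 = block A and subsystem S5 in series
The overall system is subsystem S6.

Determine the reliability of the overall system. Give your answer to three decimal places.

Parallel (B and C): 1 − (1 − 0.78800)(1 − 0.84200) = 0.96650
Series ([0.96650] and D): 0.96650 × 0.87200 = 0.84279
Parallel (E and F): 1 − (1 − 0.96900)(1 − 0.75500) = 0.99241
Series ([0.99241] and G): 0.99241 × 0.92200 = 0.91500
Parallel ([0.84279] and [0.91500]): 1 − (1 − 0.84279)(1 − 0.91500) = 0.98664
Series (A and [0.98664]): 0.93200 × 0.98664 = 0.920

0.920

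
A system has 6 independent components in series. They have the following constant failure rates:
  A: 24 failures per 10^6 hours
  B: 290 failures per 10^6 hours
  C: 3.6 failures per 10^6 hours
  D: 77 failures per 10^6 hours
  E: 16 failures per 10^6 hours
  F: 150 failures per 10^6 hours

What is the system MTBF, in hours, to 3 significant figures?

Series of exponential components: λ_sys = Σ λ_i
λ_sys = 0.000024 + 0.00029 + 0.0000036 + 0.000077 + 0.000016 + 0.00015 = 5.6060e-04 /h
MTBF = 1 / λ_sys = 1780 h

1780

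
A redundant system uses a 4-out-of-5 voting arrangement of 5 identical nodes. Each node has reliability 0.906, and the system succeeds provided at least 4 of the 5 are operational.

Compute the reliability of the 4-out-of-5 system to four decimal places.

R = Σ_{i=4}^{5} C(5,i) p^i (1−p)^{5−i} with p = 0.906
C(5,4)·0.906^4·0.094^1 = 0.316673
C(5,5)·0.906^5·0.094^0 = 0.610437
Sum = 0.9271

0.9271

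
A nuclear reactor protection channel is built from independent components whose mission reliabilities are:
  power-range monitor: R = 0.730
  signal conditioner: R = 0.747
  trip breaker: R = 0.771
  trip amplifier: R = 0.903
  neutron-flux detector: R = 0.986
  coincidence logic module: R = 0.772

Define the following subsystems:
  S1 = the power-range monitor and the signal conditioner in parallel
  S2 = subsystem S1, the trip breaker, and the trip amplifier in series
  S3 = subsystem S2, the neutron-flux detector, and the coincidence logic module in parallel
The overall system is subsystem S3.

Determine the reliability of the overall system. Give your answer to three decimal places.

0.999

Parallel (power-range monitor and signal conditioner): 1 − (1 − 0.73000)(1 − 0.74700) = 0.93169
Series ([0.93169], trip breaker, and trip amplifier): 0.93169 × 0.77100 × 0.90300 = 0.64865
Parallel ([0.64865], neutron-flux detector, and coincidence logic module): 1 − (1 − 0.64865)(1 − 0.98600)(1 − 0.77200) = 0.999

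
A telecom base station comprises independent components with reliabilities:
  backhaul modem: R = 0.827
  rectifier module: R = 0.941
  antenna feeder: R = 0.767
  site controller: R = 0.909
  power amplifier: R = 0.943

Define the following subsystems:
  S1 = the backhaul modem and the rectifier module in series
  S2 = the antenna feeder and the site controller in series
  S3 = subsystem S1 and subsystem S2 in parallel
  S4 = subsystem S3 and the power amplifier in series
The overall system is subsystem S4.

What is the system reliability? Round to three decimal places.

Series (backhaul modem and rectifier module): 0.82700 × 0.94100 = 0.77821
Series (antenna feeder and site controller): 0.76700 × 0.90900 = 0.69720
Parallel ([0.77821] and [0.69720]): 1 − (1 − 0.77821)(1 − 0.69720) = 0.93284
Series ([0.93284] and power amplifier): 0.93284 × 0.94300 = 0.880

0.880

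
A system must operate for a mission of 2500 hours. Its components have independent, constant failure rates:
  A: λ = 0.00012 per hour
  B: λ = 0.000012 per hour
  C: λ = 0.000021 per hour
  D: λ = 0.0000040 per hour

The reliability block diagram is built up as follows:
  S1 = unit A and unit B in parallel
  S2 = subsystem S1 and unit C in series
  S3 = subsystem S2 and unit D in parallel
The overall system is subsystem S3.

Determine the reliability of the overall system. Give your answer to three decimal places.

0.999

R(A) = exp(−0.00012 × 2500) = 0.74082
R(B) = exp(−0.000012 × 2500) = 0.97045
R(C) = exp(−0.000021 × 2500) = 0.94885
R(D) = exp(−0.0000040 × 2500) = 0.99005
Parallel (A and B): 1 − (1 − 0.74082)(1 − 0.97045) = 0.99234
Series ([0.99234] and C): 0.99234 × 0.94885 = 0.94158
Parallel ([0.94158] and D): 1 − (1 − 0.94158)(1 − 0.99005) = 0.999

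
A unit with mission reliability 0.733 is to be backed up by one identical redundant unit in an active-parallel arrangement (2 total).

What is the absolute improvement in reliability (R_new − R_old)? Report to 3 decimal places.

0.196

R_before = 0.733
R_after = 1 − (1 − 0.733)^2 = 0.929
ΔR = 0.929 − 0.733 = 0.196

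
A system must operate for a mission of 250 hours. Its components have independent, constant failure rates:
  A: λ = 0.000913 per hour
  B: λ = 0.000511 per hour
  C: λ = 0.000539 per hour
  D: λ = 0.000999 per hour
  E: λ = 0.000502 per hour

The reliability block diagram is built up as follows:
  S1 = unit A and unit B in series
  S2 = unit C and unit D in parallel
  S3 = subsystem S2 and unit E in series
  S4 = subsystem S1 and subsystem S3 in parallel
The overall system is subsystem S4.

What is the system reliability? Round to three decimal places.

0.957

R(A) = exp(−0.000913 × 250) = 0.79593
R(B) = exp(−0.000511 × 250) = 0.88007
R(C) = exp(−0.000539 × 250) = 0.87393
R(D) = exp(−0.000999 × 250) = 0.77900
R(E) = exp(−0.000502 × 250) = 0.88206
Series (A and B): 0.79593 × 0.88007 = 0.70047
Parallel (C and D): 1 − (1 − 0.87393)(1 − 0.77900) = 0.97214
Series ([0.97214] and E): 0.97214 × 0.88206 = 0.85749
Parallel ([0.70047] and [0.85749]): 1 − (1 − 0.70047)(1 − 0.85749) = 0.957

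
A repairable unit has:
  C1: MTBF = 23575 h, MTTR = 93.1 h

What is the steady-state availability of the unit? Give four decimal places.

A(C1) = MTBF/(MTBF+MTTR) = 23575/(23575+93.1) = 0.9961

0.9961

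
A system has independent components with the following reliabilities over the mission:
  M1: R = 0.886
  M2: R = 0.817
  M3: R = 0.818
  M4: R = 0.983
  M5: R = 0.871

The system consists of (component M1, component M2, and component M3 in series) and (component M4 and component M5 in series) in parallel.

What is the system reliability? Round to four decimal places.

Series (M1, M2, and M3): 0.886000 × 0.817000 × 0.818000 = 0.592119
Series (M4 and M5): 0.983000 × 0.871000 = 0.856193
Parallel ([0.592119] and [0.856193]): 1 − (1 − 0.592119)(1 − 0.856193) = 0.9413

0.9413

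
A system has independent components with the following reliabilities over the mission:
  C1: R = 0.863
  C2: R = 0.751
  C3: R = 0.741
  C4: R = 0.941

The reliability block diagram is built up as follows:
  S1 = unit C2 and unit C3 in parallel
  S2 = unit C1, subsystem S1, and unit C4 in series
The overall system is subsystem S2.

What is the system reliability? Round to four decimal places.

0.7597

Parallel (C2 and C3): 1 − (1 − 0.751000)(1 − 0.741000) = 0.935509
Series (C1, [0.935509], and C4): 0.863000 × 0.935509 × 0.941000 = 0.7597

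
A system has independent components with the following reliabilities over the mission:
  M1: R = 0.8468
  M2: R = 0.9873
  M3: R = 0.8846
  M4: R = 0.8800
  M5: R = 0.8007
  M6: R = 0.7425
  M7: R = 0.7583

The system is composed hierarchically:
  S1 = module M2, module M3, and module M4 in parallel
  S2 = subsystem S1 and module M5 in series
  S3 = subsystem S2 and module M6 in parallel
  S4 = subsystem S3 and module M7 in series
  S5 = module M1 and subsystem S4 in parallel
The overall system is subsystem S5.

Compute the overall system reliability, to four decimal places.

0.9570

Parallel (M2, M3, and M4): 1 − (1 − 0.987300)(1 − 0.884600)(1 − 0.880000) = 0.999824
Series ([0.999824] and M5): 0.999824 × 0.800700 = 0.800559
Parallel ([0.800559] and M6): 1 − (1 − 0.800559)(1 − 0.742500) = 0.948644
Series ([0.948644] and M7): 0.948644 × 0.758300 = 0.719357
Parallel (M1 and [0.719357]): 1 − (1 − 0.846800)(1 − 0.719357) = 0.9570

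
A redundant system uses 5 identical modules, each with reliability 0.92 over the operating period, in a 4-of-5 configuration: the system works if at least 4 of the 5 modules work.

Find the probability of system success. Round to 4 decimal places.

R = Σ_{i=4}^{5} C(5,i) p^i (1−p)^{5−i} with p = 0.92
C(5,4)·0.92^4·0.08^1 = 0.286557
C(5,5)·0.92^5·0.08^0 = 0.659082
Sum = 0.9456

0.9456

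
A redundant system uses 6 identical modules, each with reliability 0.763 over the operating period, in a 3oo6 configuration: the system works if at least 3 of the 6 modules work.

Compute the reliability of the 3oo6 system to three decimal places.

0.969

R = Σ_{i=3}^{6} C(6,i) p^i (1−p)^{6−i} with p = 0.763
C(6,3)·0.763^3·0.237^3 = 0.11826
C(6,4)·0.763^4·0.237^2 = 0.28555
C(6,5)·0.763^5·0.237^1 = 0.36772
C(6,6)·0.763^6·0.237^0 = 0.19731
Sum = 0.969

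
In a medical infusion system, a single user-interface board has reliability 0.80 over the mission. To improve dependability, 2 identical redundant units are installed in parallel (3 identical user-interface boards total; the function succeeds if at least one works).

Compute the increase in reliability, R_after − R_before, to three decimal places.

R_before = 0.80
R_after = 1 − (1 − 0.80)^3 = 0.992
ΔR = 0.992 − 0.80 = 0.192

0.192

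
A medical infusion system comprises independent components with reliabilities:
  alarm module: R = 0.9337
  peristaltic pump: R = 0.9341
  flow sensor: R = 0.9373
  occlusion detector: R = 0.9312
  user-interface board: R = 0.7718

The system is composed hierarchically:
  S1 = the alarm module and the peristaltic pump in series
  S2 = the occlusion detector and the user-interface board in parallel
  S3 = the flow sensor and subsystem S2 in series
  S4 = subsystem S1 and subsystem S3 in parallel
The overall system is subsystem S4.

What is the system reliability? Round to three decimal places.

0.990

Series (alarm module and peristaltic pump): 0.93370 × 0.93410 = 0.87217
Parallel (occlusion detector and user-interface board): 1 − (1 − 0.93120)(1 − 0.77180) = 0.98430
Series (flow sensor and [0.98430]): 0.93730 × 0.98430 = 0.92258
Parallel ([0.87217] and [0.92258]): 1 − (1 − 0.87217)(1 − 0.92258) = 0.990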